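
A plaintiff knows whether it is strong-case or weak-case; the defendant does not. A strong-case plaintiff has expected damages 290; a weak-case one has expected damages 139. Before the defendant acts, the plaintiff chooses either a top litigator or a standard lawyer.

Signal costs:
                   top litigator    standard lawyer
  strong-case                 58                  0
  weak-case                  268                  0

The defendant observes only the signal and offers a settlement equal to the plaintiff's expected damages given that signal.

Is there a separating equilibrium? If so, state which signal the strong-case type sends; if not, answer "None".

top litigator

Try strong-case → top litigator, weak-case → standard lawyer:
  Under separation the defendant infers type exactly: top litigator → strong-case (pays 290), standard lawyer → weak-case (pays 139).
  Strong-case: top litigator gives 290 − 58 = 232; standard lawyer gives 139 − 0 = 139. No deviation. ✓
  Weak-case: standard lawyer gives 139 − 0 = 139; top litigator gives 290 − 268 = 22. No deviation. ✓
Both hold — the strong-case type sends top litigator.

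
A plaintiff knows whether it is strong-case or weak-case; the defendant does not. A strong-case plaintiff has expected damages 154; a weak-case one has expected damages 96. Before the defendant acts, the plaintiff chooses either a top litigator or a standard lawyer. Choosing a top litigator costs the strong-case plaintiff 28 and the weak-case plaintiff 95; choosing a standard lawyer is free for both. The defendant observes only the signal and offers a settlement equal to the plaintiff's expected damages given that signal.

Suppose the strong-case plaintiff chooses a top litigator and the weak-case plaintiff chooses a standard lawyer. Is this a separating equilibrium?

Yes

Under separation the defendant infers type exactly: top litigator → strong-case (pays 154), standard lawyer → weak-case (pays 96).
Strong-case: top litigator gives 154 − 28 = 126; standard lawyer gives 96 − 0 = 96. No deviation. ✓
Weak-case: standard lawyer gives 96 − 0 = 96; top litigator gives 154 − 95 = 59. No deviation. ✓
Neither type gains from mimicking the other.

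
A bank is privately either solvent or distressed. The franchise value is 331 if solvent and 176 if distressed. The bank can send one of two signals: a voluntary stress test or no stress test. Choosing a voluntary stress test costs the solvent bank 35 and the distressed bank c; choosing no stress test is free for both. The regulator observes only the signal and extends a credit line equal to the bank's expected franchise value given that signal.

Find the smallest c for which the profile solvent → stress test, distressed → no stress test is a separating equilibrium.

Under separation: stress test → solvent (pays 331); no stress test → distressed (pays 176).
Solvent: 331 − 35 = 296 ≥ 176 − 0 = 176. Holds regardless of c. ✓
Distressed: 176 − 0 ≥ 331 − c, so c ≥ 331 − 176 = 155.

155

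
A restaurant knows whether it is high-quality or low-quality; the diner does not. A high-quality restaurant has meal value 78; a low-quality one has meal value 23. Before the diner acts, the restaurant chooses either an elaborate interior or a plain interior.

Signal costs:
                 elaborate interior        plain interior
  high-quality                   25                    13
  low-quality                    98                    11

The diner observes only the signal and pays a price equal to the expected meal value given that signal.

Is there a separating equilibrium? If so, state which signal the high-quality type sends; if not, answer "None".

Try high-quality → elaborate interior, low-quality → plain interior:
  Under separation the diner infers type exactly: elaborate interior → high-quality (pays 78), plain interior → low-quality (pays 23).
  High-quality: elaborate interior gives 78 − 25 = 53; plain interior gives 23 − 13 = 10. No deviation. ✓
  Low-quality: plain interior gives 23 − 11 = 12; elaborate interior gives 78 − 98 = -20. No deviation. ✓
Both hold — the high-quality type sends elaborate interior.

elaborate interior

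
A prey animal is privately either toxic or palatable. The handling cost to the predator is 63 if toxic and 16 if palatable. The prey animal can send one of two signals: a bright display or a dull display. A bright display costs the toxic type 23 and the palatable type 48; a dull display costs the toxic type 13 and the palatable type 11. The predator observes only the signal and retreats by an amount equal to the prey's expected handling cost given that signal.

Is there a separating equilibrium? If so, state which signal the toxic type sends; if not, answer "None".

None

Try toxic → bright display, palatable → dull display:
  If types separate, bright display earns payment 63 and dull display earns 16.
  Toxic: bright display gives 63 − 23 = 40; dull display gives 16 − 13 = 3. No deviation. ✓
  Palatable: dull display gives 16 − 11 = 5; bright display gives 63 − 48 = 15. Would deviate. ✗
Try toxic → dull display, palatable → bright display:
  If types separate, dull display earns payment 63 and bright display earns 16.
  Toxic: dull display gives 63 − 13 = 50; bright display gives 16 − 23 = -7. No deviation. ✓
  Palatable: bright display gives 16 − 48 = -32; dull display gives 63 − 11 = 52. Would deviate. ✗
Neither assignment is incentive-compatible.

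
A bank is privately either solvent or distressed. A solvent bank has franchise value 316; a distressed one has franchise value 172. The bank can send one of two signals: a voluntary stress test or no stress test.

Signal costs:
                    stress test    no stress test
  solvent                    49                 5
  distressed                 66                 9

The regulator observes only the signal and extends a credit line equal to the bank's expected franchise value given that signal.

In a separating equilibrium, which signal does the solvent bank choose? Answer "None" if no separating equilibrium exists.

Try solvent → stress test, distressed → no stress test:
  Under separation the regulator infers type exactly: stress test → solvent (pays 316), no stress test → distressed (pays 172).
  Solvent: stress test gives 316 − 49 = 267; no stress test gives 172 − 5 = 167. No deviation. ✓
  Distressed: no stress test gives 172 − 9 = 163; stress test gives 316 − 66 = 250. Would deviate. ✗
Try solvent → no stress test, distressed → stress test:
  Under separation the regulator infers type exactly: no stress test → solvent (pays 316), stress test → distressed (pays 172).
  Solvent: no stress test gives 316 − 5 = 311; stress test gives 172 − 49 = 123. No deviation. ✓
  Distressed: stress test gives 172 − 66 = 106; no stress test gives 316 − 9 = 307. Would deviate. ✗
Neither assignment is incentive-compatible.

None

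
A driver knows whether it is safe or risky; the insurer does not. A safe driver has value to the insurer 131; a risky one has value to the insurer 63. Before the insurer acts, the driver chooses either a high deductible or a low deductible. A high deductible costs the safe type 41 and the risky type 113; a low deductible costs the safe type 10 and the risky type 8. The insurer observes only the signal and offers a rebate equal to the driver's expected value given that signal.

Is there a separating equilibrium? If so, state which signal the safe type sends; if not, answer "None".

Try safe → high deductible, risky → low deductible:
  Under separation the insurer infers type exactly: high deductible → safe (pays 131), low deductible → risky (pays 63).
  Safe: high deductible gives 131 − 41 = 90; low deductible gives 63 − 10 = 53. No deviation. ✓
  Risky: low deductible gives 63 − 8 = 55; high deductible gives 131 − 113 = 18. No deviation. ✓
Both hold — the safe type sends high deductible.

high deductible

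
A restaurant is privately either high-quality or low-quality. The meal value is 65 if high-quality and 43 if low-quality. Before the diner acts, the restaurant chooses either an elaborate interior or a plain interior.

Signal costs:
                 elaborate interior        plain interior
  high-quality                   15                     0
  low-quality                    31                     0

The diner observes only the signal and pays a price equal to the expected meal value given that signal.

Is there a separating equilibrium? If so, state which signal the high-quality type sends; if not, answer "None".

elaborate interior

Try high-quality → elaborate interior, low-quality → plain interior:
  If types separate, elaborate interior earns payment 65 and plain interior earns 43.
  High-quality: elaborate interior gives 65 − 15 = 50; plain interior gives 43 − 0 = 43. No deviation. ✓
  Low-quality: plain interior gives 43 − 0 = 43; elaborate interior gives 65 − 31 = 34. No deviation. ✓
Both hold — the high-quality type sends elaborate interior.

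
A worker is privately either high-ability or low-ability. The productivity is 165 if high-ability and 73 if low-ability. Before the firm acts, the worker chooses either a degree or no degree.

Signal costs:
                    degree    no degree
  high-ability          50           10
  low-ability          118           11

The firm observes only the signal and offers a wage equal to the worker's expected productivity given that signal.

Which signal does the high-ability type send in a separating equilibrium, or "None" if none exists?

degree

Try high-ability → degree, low-ability → no degree:
  If types separate, degree earns payment 165 and no degree earns 73.
  High-ability: degree gives 165 − 50 = 115; no degree gives 73 − 10 = 63. No deviation. ✓
  Low-ability: no degree gives 73 − 11 = 62; degree gives 165 − 118 = 47. No deviation. ✓
Both hold — the high-ability type sends degree.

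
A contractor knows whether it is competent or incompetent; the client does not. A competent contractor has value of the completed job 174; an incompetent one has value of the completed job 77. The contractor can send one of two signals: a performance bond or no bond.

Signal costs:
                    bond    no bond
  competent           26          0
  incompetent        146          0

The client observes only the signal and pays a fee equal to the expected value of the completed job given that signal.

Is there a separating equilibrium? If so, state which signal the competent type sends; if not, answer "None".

Try competent → bond, incompetent → no bond:
  If types separate, bond earns payment 174 and no bond earns 77.
  Competent: bond gives 174 − 26 = 148; no bond gives 77 − 0 = 77. No deviation. ✓
  Incompetent: no bond gives 77 − 0 = 77; bond gives 174 − 146 = 28. No deviation. ✓
Both hold — the competent type sends bond.

bond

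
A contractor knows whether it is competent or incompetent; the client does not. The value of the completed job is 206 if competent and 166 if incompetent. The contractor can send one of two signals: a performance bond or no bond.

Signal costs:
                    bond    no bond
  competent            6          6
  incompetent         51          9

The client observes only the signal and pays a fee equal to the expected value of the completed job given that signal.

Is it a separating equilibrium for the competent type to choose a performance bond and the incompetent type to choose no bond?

Under separation the client infers type exactly: bond → competent (pays 206), no bond → incompetent (pays 166).
Competent: bond gives 206 − 6 = 200; no bond gives 166 − 6 = 160. No deviation. ✓
Incompetent: no bond gives 166 − 9 = 157; bond gives 206 − 51 = 155. No deviation. ✓
Both incentive constraints hold.

Yes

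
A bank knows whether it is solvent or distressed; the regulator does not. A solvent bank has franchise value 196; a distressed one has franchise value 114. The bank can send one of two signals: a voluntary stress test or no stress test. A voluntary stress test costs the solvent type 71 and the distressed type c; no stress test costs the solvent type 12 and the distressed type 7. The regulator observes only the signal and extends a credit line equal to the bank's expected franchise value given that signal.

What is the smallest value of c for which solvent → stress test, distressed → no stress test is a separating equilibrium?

Under separation: stress test → solvent (pays 196); no stress test → distressed (pays 114).
Solvent: 196 − 71 = 125 ≥ 114 − 12 = 102. Holds regardless of c. ✓
Distressed: 114 − 7 ≥ 196 − c, so c ≥ 196 − 107 = 89.

89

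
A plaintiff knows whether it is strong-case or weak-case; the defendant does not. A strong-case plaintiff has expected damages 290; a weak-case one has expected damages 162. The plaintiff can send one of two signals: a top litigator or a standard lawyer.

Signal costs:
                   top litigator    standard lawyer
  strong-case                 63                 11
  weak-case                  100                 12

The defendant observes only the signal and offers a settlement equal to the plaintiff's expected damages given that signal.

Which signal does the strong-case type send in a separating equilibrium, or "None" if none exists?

Try strong-case → top litigator, weak-case → standard lawyer:
  Under separation the defendant infers type exactly: top litigator → strong-case (pays 290), standard lawyer → weak-case (pays 162).
  Strong-case: top litigator gives 290 − 63 = 227; standard lawyer gives 162 − 11 = 151. No deviation. ✓
  Weak-case: standard lawyer gives 162 − 12 = 150; top litigator gives 290 − 100 = 190. Would deviate. ✗
Try strong-case → standard lawyer, weak-case → top litigator:
  Under separation the defendant infers type exactly: standard lawyer → strong-case (pays 290), top litigator → weak-case (pays 162).
  Strong-case: standard lawyer gives 290 − 11 = 279; top litigator gives 162 − 63 = 99. No deviation. ✓
  Weak-case: top litigator gives 162 − 100 = 62; standard lawyer gives 290 − 12 = 278. Would deviate. ✗
Neither assignment is incentive-compatible.

None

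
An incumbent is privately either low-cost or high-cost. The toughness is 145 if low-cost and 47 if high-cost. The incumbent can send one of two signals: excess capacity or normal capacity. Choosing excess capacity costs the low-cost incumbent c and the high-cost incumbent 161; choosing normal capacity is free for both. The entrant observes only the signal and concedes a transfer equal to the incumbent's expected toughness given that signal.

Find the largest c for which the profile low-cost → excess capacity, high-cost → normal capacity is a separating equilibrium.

98

Under separation: excess capacity → low-cost (pays 145); normal capacity → high-cost (pays 47).
High-cost: 47 − 0 = 47 ≥ 145 − 161 = -16. Holds regardless of c. ✓
Low-cost: 145 − c ≥ 47 − 0, so c ≤ 145 − 47 = 98.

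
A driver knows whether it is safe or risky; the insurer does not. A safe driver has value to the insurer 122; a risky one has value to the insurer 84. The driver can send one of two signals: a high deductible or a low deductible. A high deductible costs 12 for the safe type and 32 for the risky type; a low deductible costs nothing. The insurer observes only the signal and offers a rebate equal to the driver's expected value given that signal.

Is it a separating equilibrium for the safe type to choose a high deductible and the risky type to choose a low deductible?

No

Under separation the insurer infers type exactly: high deductible → safe (pays 122), low deductible → risky (pays 84).
Safe: high deductible gives 122 − 12 = 110; low deductible gives 84 − 0 = 84. No deviation. ✓
Risky: low deductible gives 84 − 0 = 84; high deductible gives 122 − 32 = 90. Would deviate. ✗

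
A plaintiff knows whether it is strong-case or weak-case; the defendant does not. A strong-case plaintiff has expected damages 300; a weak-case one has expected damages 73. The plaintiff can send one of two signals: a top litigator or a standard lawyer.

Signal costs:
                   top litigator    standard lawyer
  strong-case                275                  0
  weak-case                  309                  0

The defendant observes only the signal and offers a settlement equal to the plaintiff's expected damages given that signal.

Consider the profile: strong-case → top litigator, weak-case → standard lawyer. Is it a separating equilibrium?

No

If types separate, top litigator earns payment 300 and standard lawyer earns 73.
Strong-case: top litigator gives 300 − 275 = 25; standard lawyer gives 73 − 0 = 73. Would deviate. ✗
Weak-case: standard lawyer gives 73 − 0 = 73; top litigator gives 300 − 309 = -9. No deviation. ✓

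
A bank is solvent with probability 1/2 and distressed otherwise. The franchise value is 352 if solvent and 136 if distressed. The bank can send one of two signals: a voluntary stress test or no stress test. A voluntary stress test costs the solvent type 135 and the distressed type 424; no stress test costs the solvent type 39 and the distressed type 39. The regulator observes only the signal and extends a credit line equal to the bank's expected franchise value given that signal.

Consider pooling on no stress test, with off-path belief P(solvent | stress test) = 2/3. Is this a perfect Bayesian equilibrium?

At the pooled signal (no stress test) the regulator holds the prior 1/2 and pays 1/2·352 + 1/2·136 = 244. Off-path (stress test) belief 2/3 gives 2/3·352 + 1/3·136 = 280.
Solvent: no stress test gives 244 − 39 = 205; stress test gives 280 − 135 = 145. Stays. ✓
Distressed: no stress test gives 244 − 39 = 205; stress test gives 280 − 424 = -144. Stays. ✓

Yes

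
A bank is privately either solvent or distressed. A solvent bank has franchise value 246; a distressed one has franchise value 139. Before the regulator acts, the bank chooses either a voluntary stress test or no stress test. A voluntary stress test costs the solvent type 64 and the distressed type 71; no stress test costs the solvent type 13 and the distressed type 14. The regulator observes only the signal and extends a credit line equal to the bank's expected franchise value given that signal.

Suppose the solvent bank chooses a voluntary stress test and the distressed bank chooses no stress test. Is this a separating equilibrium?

No

If types separate, stress test earns payment 246 and no stress test earns 139.
Solvent: stress test gives 246 − 64 = 182; no stress test gives 139 − 13 = 126. No deviation. ✓
Distressed: no stress test gives 139 − 14 = 125; stress test gives 246 − 71 = 175. Would deviate. ✗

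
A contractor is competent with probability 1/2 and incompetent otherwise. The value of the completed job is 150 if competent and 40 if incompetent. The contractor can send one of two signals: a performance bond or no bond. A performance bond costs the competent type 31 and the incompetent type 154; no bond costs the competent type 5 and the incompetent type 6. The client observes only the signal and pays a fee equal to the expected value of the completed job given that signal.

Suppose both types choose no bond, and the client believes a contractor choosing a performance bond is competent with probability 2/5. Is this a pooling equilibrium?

Yes

At the pooled signal (no bond) the client holds the prior 1/2 and pays 1/2·150 + 1/2·40 = 95. Off-path (bond) belief 2/5 gives 2/5·150 + 3/5·40 = 84.
Competent: no bond gives 95 − 5 = 90; bond gives 84 − 31 = 53. Stays. ✓
Incompetent: no bond gives 95 − 6 = 89; bond gives 84 − 154 = -70. Stays. ✓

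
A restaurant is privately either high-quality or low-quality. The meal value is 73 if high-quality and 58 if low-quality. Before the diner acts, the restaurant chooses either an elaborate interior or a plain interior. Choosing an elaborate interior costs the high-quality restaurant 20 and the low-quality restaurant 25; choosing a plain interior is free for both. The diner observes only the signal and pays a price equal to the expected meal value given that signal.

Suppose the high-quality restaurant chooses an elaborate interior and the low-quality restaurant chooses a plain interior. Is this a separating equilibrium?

No

If types separate, elaborate interior earns payment 73 and plain interior earns 58.
High-quality: elaborate interior gives 73 − 20 = 53; plain interior gives 58 − 0 = 58. Would deviate. ✗
Low-quality: plain interior gives 58 − 0 = 58; elaborate interior gives 73 − 25 = 48. No deviation. ✓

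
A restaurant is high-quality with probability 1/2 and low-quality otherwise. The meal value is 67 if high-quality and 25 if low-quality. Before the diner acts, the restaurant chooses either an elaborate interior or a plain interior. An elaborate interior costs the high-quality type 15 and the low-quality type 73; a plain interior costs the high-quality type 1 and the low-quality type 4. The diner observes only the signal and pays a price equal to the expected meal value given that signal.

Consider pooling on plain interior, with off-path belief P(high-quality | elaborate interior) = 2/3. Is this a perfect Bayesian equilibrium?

At the pooled signal (plain interior) the diner holds the prior 1/2 and pays 1/2·67 + 1/2·25 = 46. Off-path (elaborate interior) belief 2/3 gives 2/3·67 + 1/3·25 = 53.
High-quality: plain interior gives 46 − 1 = 45; elaborate interior gives 53 − 15 = 38. Stays. ✓
Low-quality: plain interior gives 46 − 4 = 42; elaborate interior gives 53 − 73 = -20. Stays. ✓

Yes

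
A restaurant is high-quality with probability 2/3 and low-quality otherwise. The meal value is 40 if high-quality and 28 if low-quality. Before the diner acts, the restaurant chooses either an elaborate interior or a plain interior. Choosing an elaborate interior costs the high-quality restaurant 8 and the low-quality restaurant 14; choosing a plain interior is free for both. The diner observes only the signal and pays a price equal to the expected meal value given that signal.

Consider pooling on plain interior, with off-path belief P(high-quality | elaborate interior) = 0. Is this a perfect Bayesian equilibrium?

On the equilibrium path (plain interior) the diner holds the prior 2/3 and pays 2/3·40 + 1/3·28 = 36. Off-path (elaborate interior) belief 0 gives 0·40 + 1·28 = 28.
High-quality: plain interior gives 36 − 0 = 36; elaborate interior gives 28 − 8 = 20. Stays. ✓
Low-quality: plain interior gives 36 − 0 = 36; elaborate interior gives 28 − 14 = 14. Stays. ✓
Beliefs are Bayes-consistent on-path and both types best-respond.

Yes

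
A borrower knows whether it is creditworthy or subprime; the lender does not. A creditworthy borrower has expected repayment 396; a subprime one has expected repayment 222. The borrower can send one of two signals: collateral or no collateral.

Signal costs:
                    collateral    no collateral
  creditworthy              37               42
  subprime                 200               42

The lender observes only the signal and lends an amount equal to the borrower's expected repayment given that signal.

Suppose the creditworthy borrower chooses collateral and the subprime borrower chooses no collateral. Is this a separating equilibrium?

No

If types separate, collateral earns payment 396 and no collateral earns 222.
Creditworthy: collateral gives 396 − 37 = 359; no collateral gives 222 − 42 = 180. No deviation. ✓
Subprime: no collateral gives 222 − 42 = 180; collateral gives 396 − 200 = 196. Would deviate. ✗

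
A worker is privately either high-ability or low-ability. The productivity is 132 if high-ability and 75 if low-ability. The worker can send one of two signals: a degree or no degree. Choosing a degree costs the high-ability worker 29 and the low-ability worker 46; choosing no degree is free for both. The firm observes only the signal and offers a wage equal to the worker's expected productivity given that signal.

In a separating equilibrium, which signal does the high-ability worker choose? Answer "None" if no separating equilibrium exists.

None

Try high-ability → degree, low-ability → no degree:
  If types separate, degree earns payment 132 and no degree earns 75.
  High-ability: degree gives 132 − 29 = 103; no degree gives 75 − 0 = 75. No deviation. ✓
  Low-ability: no degree gives 75 − 0 = 75; degree gives 132 − 46 = 86. Would deviate. ✗
Try high-ability → no degree, low-ability → degree:
  If types separate, no degree earns payment 132 and degree earns 75.
  High-ability: no degree gives 132 − 0 = 132; degree gives 75 − 29 = 46. No deviation. ✓
  Low-ability: degree gives 75 − 46 = 29; no degree gives 132 − 0 = 132. Would deviate. ✗
Neither assignment is incentive-compatible.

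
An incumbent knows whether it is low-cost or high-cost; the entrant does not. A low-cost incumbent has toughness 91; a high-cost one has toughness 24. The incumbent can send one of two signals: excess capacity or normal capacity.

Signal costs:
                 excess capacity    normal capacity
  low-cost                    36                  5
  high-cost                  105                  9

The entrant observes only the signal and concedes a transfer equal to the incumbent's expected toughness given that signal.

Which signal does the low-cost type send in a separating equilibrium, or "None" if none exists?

excess capacity

Try low-cost → excess capacity, high-cost → normal capacity:
  If types separate, excess capacity earns payment 91 and normal capacity earns 24.
  Low-cost: excess capacity gives 91 − 36 = 55; normal capacity gives 24 − 5 = 19. No deviation. ✓
  High-cost: normal capacity gives 24 − 9 = 15; excess capacity gives 91 − 105 = -14. No deviation. ✓
Both hold — the low-cost type sends excess capacity.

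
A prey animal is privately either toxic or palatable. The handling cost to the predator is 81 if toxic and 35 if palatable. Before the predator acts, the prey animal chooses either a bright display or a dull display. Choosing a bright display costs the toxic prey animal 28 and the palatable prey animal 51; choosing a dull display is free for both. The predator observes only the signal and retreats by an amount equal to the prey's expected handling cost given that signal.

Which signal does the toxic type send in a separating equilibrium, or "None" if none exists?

Try toxic → bright display, palatable → dull display:
  If types separate, bright display earns payment 81 and dull display earns 35.
  Toxic: bright display gives 81 − 28 = 53; dull display gives 35 − 0 = 35. No deviation. ✓
  Palatable: dull display gives 35 − 0 = 35; bright display gives 81 − 51 = 30. No deviation. ✓
Both hold — the toxic type sends bright display.

bright display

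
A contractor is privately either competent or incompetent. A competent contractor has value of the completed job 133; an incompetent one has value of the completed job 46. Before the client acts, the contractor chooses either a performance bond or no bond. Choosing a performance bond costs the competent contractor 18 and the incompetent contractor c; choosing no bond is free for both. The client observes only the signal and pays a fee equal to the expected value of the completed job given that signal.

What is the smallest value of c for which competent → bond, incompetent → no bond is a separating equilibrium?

87

Under separation: bond → competent (pays 133); no bond → incompetent (pays 46).
Competent: 133 − 18 = 115 ≥ 46 − 0 = 46. Holds regardless of c. ✓
Incompetent: 46 − 0 ≥ 133 − c, so c ≥ 133 − 46 = 87.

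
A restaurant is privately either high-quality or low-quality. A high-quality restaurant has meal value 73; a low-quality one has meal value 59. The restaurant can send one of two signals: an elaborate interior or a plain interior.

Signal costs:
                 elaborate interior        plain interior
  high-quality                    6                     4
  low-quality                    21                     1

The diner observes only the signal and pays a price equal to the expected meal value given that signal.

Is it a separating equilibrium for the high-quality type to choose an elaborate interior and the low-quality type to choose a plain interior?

If types separate, elaborate interior earns payment 73 and plain interior earns 59.
High-quality: elaborate interior gives 73 − 6 = 67; plain interior gives 59 − 4 = 55. No deviation. ✓
Low-quality: plain interior gives 59 − 1 = 58; elaborate interior gives 73 − 21 = 52. No deviation. ✓
Neither type gains from mimicking the other.

Yes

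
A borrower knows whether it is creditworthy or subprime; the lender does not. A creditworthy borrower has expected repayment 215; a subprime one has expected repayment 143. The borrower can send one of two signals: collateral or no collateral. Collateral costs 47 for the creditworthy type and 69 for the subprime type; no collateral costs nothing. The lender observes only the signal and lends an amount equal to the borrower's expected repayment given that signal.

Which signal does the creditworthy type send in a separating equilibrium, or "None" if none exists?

None

Try creditworthy → collateral, subprime → no collateral:
  Under separation the lender infers type exactly: collateral → creditworthy (pays 215), no collateral → subprime (pays 143).
  Creditworthy: collateral gives 215 − 47 = 168; no collateral gives 143 − 0 = 143. No deviation. ✓
  Subprime: no collateral gives 143 − 0 = 143; collateral gives 215 − 69 = 146. Would deviate. ✗
Try creditworthy → no collateral, subprime → collateral:
  Under separation the lender infers type exactly: no collateral → creditworthy (pays 215), collateral → subprime (pays 143).
  Creditworthy: no collateral gives 215 − 0 = 215; collateral gives 143 − 47 = 96. No deviation. ✓
  Subprime: collateral gives 143 − 69 = 74; no collateral gives 215 − 0 = 215. Would deviate. ✗
Neither assignment is incentive-compatible.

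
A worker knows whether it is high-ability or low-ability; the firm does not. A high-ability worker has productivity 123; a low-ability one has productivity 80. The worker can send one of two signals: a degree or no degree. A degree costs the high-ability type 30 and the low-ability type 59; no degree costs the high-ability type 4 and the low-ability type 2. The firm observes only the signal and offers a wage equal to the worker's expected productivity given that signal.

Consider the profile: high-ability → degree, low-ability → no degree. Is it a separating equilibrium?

Yes

Under separation the firm infers type exactly: degree → high-ability (pays 123), no degree → low-ability (pays 80).
High-ability: degree gives 123 − 30 = 93; no degree gives 80 − 4 = 76. No deviation. ✓
Low-ability: no degree gives 80 − 2 = 78; degree gives 123 − 59 = 64. No deviation. ✓
Neither type gains from mimicking the other.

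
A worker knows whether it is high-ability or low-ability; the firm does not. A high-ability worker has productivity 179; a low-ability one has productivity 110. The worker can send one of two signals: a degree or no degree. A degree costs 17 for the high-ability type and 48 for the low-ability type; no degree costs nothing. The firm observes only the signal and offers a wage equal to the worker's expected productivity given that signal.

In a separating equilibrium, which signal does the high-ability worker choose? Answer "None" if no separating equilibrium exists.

Try high-ability → degree, low-ability → no degree:
  If types separate, degree earns payment 179 and no degree earns 110.
  High-ability: degree gives 179 − 17 = 162; no degree gives 110 − 0 = 110. No deviation. ✓
  Low-ability: no degree gives 110 − 0 = 110; degree gives 179 − 48 = 131. Would deviate. ✗
Try high-ability → no degree, low-ability → degree:
  If types separate, no degree earns payment 179 and degree earns 110.
  High-ability: no degree gives 179 − 0 = 179; degree gives 110 − 17 = 93. No deviation. ✓
  Low-ability: degree gives 110 − 48 = 62; no degree gives 179 − 0 = 179. Would deviate. ✗
Neither assignment is incentive-compatible.

None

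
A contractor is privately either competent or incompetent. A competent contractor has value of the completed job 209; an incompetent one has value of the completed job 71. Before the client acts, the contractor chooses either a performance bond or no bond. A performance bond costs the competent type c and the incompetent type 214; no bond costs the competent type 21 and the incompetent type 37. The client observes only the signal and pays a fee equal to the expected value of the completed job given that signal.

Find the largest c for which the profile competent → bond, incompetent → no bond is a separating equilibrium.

Under separation: bond → competent (pays 209); no bond → incompetent (pays 71).
Incompetent: 71 − 37 = 34 ≥ 209 − 214 = -5. Holds regardless of c. ✓
Competent: 209 − c ≥ 71 − 21, so c ≤ 209 − 50 = 159.

159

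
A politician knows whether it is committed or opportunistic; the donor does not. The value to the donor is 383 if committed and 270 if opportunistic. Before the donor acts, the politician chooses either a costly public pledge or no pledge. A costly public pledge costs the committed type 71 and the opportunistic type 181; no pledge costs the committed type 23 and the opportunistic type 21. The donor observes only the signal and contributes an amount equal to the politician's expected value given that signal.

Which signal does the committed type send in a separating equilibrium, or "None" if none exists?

pledge

Try committed → pledge, opportunistic → no pledge:
  If types separate, pledge earns payment 383 and no pledge earns 270.
  Committed: pledge gives 383 − 71 = 312; no pledge gives 270 − 23 = 247. No deviation. ✓
  Opportunistic: no pledge gives 270 − 21 = 249; pledge gives 383 − 181 = 202. No deviation. ✓
Both hold — the committed type sends pledge.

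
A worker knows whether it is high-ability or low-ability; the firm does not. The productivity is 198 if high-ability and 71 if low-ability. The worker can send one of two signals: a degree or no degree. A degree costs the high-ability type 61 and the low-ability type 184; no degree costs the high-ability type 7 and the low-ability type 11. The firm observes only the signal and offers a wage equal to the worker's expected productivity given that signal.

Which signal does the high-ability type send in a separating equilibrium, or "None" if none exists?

degree

Try high-ability → degree, low-ability → no degree:
  If types separate, degree earns payment 198 and no degree earns 71.
  High-ability: degree gives 198 − 61 = 137; no degree gives 71 − 7 = 64. No deviation. ✓
  Low-ability: no degree gives 71 − 11 = 60; degree gives 198 − 184 = 14. No deviation. ✓
Both hold — the high-ability type sends degree.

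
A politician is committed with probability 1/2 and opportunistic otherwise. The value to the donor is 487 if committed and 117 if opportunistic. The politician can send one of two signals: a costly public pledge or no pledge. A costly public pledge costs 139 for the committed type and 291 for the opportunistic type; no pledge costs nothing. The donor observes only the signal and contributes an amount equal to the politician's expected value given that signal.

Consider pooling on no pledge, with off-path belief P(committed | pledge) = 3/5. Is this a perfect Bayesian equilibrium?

On the equilibrium path (no pledge) the donor holds the prior 1/2 and pays 1/2·487 + 1/2·117 = 302. Off-path (pledge) belief 3/5 gives 3/5·487 + 2/5·117 = 339.
Committed: no pledge gives 302 − 0 = 302; pledge gives 339 − 139 = 200. Stays. ✓
Opportunistic: no pledge gives 302 − 0 = 302; pledge gives 339 − 291 = 48. Stays. ✓
Beliefs are Bayes-consistent on-path and both types best-respond.

Yes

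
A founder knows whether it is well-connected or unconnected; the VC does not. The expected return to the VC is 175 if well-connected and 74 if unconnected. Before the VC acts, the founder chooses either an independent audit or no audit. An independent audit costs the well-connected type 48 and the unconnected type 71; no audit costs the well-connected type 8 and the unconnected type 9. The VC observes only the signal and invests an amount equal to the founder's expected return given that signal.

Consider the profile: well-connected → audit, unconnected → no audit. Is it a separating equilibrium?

No

If types separate, audit earns payment 175 and no audit earns 74.
Well-connected: audit gives 175 − 48 = 127; no audit gives 74 − 8 = 66. No deviation. ✓
Unconnected: no audit gives 74 − 9 = 65; audit gives 175 − 71 = 104. Would deviate. ✗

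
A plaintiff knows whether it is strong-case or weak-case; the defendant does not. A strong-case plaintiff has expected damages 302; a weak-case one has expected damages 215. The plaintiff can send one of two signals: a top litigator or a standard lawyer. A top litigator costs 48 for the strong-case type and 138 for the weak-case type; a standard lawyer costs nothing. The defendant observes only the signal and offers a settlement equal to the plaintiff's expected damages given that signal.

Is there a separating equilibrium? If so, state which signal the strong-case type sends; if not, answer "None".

top litigator

Try strong-case → top litigator, weak-case → standard lawyer:
  If types separate, top litigator earns payment 302 and standard lawyer earns 215.
  Strong-case: top litigator gives 302 − 48 = 254; standard lawyer gives 215 − 0 = 215. No deviation. ✓
  Weak-case: standard lawyer gives 215 − 0 = 215; top litigator gives 302 − 138 = 164. No deviation. ✓
Both hold — the strong-case type sends top litigator.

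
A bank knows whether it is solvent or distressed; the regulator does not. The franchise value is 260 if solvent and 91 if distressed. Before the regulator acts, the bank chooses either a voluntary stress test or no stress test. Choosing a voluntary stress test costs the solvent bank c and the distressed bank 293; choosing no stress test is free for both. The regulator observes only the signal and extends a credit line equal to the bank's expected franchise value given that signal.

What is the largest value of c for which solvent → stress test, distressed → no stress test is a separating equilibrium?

169

Under separation: stress test → solvent (pays 260); no stress test → distressed (pays 91).
Distressed: 91 − 0 = 91 ≥ 260 − 293 = -33. Holds regardless of c. ✓
Solvent: 260 − c ≥ 91 − 0, so c ≤ 260 − 91 = 169.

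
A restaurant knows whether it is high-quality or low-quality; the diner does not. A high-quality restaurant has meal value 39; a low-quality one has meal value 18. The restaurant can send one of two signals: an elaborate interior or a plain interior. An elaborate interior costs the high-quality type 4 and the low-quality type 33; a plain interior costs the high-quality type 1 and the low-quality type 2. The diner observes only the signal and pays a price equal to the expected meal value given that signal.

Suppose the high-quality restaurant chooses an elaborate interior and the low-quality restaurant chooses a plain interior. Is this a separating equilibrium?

Yes

If types separate, elaborate interior earns payment 39 and plain interior earns 18.
High-quality: elaborate interior gives 39 − 4 = 35; plain interior gives 18 − 1 = 17. No deviation. ✓
Low-quality: plain interior gives 18 − 2 = 16; elaborate interior gives 39 − 33 = 6. No deviation. ✓
Neither type gains from mimicking the other.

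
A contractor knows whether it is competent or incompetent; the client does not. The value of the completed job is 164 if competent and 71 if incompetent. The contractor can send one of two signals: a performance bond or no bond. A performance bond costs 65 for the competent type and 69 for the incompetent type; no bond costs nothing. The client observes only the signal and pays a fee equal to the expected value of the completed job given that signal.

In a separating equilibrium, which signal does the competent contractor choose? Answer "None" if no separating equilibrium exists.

None

Try competent → bond, incompetent → no bond:
  If types separate, bond earns payment 164 and no bond earns 71.
  Competent: bond gives 164 − 65 = 99; no bond gives 71 − 0 = 71. No deviation. ✓
  Incompetent: no bond gives 71 − 0 = 71; bond gives 164 − 69 = 95. Would deviate. ✗
Try competent → no bond, incompetent → bond:
  If types separate, no bond earns payment 164 and bond earns 71.
  Competent: no bond gives 164 − 0 = 164; bond gives 71 − 65 = 6. No deviation. ✓
  Incompetent: bond gives 71 − 69 = 2; no bond gives 164 − 0 = 164. Would deviate. ✗
Neither assignment is incentive-compatible.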